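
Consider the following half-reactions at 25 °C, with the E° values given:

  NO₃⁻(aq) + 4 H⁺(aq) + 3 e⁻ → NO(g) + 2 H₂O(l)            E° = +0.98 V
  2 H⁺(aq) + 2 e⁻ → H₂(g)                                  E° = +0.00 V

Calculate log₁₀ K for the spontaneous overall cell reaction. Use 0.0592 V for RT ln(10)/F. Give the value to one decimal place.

Cathode: NO₃⁻/NO; anode: H⁺/H₂. E°cell = +0.98 V, n = 6.
log K = nE°cell / 0.0592 = (6)(+0.98) / 0.0592 = 99.3.

99.3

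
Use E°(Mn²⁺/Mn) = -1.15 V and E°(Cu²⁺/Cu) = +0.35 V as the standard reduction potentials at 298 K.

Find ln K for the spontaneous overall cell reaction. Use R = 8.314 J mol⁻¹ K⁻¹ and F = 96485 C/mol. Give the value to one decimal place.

116.8

Cathode: Cu²⁺/Cu; anode: Mn²⁺/Mn. E°cell = (+0.35) − (-1.15) = +1.50 V, with n = 2.
ΔG° = −nFE° = −RT ln K, so ln K = nFE°/(RT) = (2)(96485)(+1.50) / ((8.314)(298)) = 116.830.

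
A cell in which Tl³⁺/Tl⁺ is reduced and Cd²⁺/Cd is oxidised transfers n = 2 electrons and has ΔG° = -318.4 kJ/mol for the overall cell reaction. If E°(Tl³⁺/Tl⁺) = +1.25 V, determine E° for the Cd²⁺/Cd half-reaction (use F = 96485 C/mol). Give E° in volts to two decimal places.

-0.40 V

E°cell = −ΔG°/(nF) = −(-318.4×10³)/((2)(96485)) = +1.650 V.
Since Tl³⁺/Tl⁺ is the cathode and Cd²⁺/Cd the anode, E°cell = E°(Tl³⁺/Tl⁺) − E°(Cd²⁺/Cd).
So E°(Cd²⁺/Cd) = E°(Tl³⁺/Tl⁺) − E°cell = (+1.25) − (+1.650) = -0.40 V.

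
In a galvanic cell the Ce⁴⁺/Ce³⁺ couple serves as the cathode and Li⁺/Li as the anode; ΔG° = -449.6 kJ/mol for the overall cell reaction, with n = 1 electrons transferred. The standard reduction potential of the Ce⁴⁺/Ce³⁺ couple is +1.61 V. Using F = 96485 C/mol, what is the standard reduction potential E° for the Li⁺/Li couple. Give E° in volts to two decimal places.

E°cell = −ΔG°/(nF) = −(-449.6×10³)/((1)(96485)) = +4.660 V.
Since Ce⁴⁺/Ce³⁺ is the cathode and Li⁺/Li the anode, E°cell = E°(Ce⁴⁺/Ce³⁺) − E°(Li⁺/Li).
So E°(Li⁺/Li) = E°(Ce⁴⁺/Ce³⁺) − E°cell = (+1.61) − (+4.660) = -3.05 V.

-3.05 V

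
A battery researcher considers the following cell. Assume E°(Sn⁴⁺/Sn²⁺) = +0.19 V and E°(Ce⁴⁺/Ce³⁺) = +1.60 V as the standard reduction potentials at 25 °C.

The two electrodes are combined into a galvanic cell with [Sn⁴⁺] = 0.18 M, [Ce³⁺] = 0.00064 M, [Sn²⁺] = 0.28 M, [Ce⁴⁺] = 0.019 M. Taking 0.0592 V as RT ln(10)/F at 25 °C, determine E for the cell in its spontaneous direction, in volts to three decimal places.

Ce⁴⁺/Ce³⁺ is the cathode (higher E°), Sn⁴⁺/Sn²⁺ the anode: E°cell = +1.60 − (+0.19) = +1.41 V, n = 2.
Overall: 2 Ce⁴⁺(aq) + Sn²⁺(aq) → 2 Ce³⁺(aq) + Sn⁴⁺(aq)
Q = [Ce³⁺]^2·[Sn⁴⁺] / ([Ce⁴⁺]^2·[Sn²⁺]); log Q = -3.137.
E = E° − (0.0592/n) log Q = +1.41 − (0.0592/2)(-3.137) = +1.503 V.

+1.503 V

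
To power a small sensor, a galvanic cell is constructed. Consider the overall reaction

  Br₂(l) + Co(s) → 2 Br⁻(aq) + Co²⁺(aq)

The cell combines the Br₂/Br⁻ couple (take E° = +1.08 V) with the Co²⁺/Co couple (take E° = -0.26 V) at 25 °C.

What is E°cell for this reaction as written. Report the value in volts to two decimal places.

The Br₂/Br⁻ couple has the higher reduction potential, so it is the cathode; Co²⁺/Co is oxidised at the anode.
E°cell = E°(cathode) − E°(anode) = (+1.08) − (-0.26) = +1.34 V.
Since E°cell > 0, the reaction is spontaneous under standard conditions.

+1.34 V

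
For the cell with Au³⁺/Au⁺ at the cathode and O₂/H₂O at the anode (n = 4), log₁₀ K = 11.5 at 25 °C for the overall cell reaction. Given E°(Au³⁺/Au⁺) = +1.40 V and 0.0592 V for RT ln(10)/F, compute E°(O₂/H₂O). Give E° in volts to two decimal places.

+1.23 V

E°cell = (0.0592/n)·log K = (0.0592/4)(11.5) = +0.170 V.
Since Au³⁺/Au⁺ is the cathode and O₂/H₂O the anode, E°cell = E°(Au³⁺/Au⁺) − E°(O₂/H₂O).
So E°(O₂/H₂O) = E°(Au³⁺/Au⁺) − E°cell = (+1.40) − (+0.170) = +1.23 V.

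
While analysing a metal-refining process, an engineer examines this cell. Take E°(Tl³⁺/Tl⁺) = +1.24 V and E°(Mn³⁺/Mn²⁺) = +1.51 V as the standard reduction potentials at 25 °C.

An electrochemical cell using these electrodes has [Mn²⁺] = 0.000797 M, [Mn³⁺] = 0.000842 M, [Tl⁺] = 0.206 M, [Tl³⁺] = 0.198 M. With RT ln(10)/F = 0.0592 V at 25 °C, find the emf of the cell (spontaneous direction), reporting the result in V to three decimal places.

+0.272 V

Mn³⁺/Mn²⁺ is the cathode (higher E°), Tl³⁺/Tl⁺ the anode: E°cell = +1.51 − (+1.24) = +0.27 V, n = 2.
Overall: 2 Mn³⁺(aq) + Tl⁺(aq) → 2 Mn²⁺(aq) + Tl³⁺(aq)
Q = [Mn²⁺]^2·[Tl³⁺] / ([Mn³⁺]^2·[Tl⁺]); log Q = -0.065.
E = E° − (0.0592/n) log Q = +0.27 − (0.0592/2)(-0.065) = +0.272 V.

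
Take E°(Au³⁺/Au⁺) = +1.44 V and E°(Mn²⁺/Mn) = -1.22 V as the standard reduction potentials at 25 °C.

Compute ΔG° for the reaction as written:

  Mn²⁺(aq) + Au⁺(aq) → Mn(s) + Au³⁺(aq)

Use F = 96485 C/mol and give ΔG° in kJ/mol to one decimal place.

+513.3 kJ/mol

As written, Mn²⁺/Mn is reduced (cathode) and Au³⁺/Au⁺ is oxidised (anode), so E°cell = (-1.22) − (+1.44) = -2.66 V.
Balancing electrons gives n = 2.
ΔG° = −nFE° = −(2)(96485)(-2.66) = 513,300 J = +513.3 kJ/mol.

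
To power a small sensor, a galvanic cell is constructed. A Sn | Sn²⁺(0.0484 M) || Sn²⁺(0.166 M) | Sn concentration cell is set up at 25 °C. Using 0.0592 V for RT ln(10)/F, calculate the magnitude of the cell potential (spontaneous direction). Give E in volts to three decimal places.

+0.016 V

For a concentration cell E°cell = 0. The 0.166 M side is the cathode (reduction is favoured where [Sn²⁺] is higher).
With n = 2, E = −(0.0592/2) log([Sn²⁺]ₐₙ/[Sn²⁺]꜀ₐₜ) = −(0.0592/2) log(0.0484/0.166) = −(0.0592/2)(-0.535) = +0.016 V.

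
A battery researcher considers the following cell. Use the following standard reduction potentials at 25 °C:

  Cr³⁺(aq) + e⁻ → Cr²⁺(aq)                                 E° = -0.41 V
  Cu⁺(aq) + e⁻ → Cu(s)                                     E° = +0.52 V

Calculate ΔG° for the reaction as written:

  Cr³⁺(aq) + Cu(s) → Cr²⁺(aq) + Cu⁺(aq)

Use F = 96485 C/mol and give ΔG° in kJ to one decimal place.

+89.7 kJ

As written, Cr³⁺/Cr²⁺ is reduced (cathode) and Cu⁺/Cu is oxidised (anode), so E°cell = (-0.41) − (+0.52) = -0.93 V.
Balancing electrons gives n = 1.
ΔG° = −nFE° = −(1)(96485)(-0.93) = 89,731 J = +89.7 kJ.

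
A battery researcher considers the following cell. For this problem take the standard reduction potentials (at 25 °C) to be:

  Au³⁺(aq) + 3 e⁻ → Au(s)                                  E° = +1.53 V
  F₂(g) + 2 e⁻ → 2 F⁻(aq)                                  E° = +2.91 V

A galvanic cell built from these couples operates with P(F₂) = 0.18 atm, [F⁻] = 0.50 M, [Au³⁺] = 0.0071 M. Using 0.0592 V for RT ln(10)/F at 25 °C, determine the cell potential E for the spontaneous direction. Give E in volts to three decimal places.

+1.418 V

F₂/F⁻ is the cathode (higher E°), Au³⁺/Au the anode: E°cell = +2.91 − (+1.53) = +1.38 V, n = 6.
Overall: 3 F₂(g) + 2 Au(s) → 6 F⁻(aq) + 2 Au³⁺(aq)
Q = [F⁻]^6·[Au³⁺]^2 / (P(F₂)^3); log Q = -3.869.
E = E° − (0.0592/n) log Q = +1.38 − (0.0592/6)(-3.869) = +1.418 V.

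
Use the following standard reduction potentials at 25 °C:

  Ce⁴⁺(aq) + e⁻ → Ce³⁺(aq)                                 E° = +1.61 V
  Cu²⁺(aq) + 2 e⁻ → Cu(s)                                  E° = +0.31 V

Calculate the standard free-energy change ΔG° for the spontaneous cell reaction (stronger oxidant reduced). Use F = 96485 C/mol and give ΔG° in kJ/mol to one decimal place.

Ce⁴⁺/Ce³⁺ (E° = +1.61 V) is the cathode; Cu²⁺/Cu (E° = +0.31 V) is the anode, so E°cell = +1.30 V.
Balancing electrons gives n = 2 (lcm of 1 and 2).
ΔG° = −nFE° = −(2)(96485)(+1.30) = -250,861 J = -250.9 kJ/mol.

-250.9 kJ/mol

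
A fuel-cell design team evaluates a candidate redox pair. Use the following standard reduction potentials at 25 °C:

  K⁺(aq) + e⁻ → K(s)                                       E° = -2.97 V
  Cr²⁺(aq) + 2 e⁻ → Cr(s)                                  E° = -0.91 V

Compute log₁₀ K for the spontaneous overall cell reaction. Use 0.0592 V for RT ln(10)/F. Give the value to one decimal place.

Cathode: Cr²⁺/Cr; anode: K⁺/K. E°cell = +2.06 V, n = 2.
log K = nE°cell / 0.0592 = (2)(+2.06) / 0.0592 = 69.6.

69.6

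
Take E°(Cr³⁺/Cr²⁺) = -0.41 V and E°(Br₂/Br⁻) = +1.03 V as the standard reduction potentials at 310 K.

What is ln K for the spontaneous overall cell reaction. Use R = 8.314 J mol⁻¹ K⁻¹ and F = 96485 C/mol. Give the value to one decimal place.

107.8

Cathode: Br₂/Br⁻; anode: Cr³⁺/Cr²⁺. E°cell = (+1.03) − (-0.41) = +1.44 V, with n = 2.
ΔG° = −nFE° = −RT ln K, so ln K = nFE°/(RT) = (2)(96485)(+1.44) / ((8.314)(310)) = 107.815.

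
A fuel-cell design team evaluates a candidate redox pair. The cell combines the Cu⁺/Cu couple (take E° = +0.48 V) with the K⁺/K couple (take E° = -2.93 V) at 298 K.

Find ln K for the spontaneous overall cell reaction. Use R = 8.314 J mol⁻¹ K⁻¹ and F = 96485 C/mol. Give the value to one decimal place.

Cathode: Cu⁺/Cu; anode: K⁺/K. E°cell = (+0.48) − (-2.93) = +3.41 V, with n = 1.
ΔG° = −nFE° = −RT ln K, so ln K = nFE°/(RT) = (1)(96485)(+3.41) / ((8.314)(298)) = 132.797.

132.8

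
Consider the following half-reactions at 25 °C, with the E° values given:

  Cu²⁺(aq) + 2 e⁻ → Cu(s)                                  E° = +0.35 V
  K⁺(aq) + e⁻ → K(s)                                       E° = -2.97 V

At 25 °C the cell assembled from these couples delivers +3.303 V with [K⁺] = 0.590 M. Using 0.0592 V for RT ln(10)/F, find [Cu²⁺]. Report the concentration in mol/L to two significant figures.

Cu²⁺/Cu is the cathode, K⁺/K the anode: E°cell = +3.32 V, n = 2.
Overall reaction: Cu²⁺(aq) + 2 K(s) → Cu(s) + 2 K⁺(aq); Q = [K⁺]^2/[Cu²⁺]^1.
From E = E° − (0.0592/n) log Q: log Q = (E° − E)·n/0.0592 = (+3.32 − (+3.303))·2/0.0592 = 0.5743.
So 1·log[Cu²⁺] = 2·log(0.59) − log Q = -0.4583 − (0.5743) = -1.0326; [Cu²⁺] = 10^(-1.0326) ≈ 0.093 M.

0.093 M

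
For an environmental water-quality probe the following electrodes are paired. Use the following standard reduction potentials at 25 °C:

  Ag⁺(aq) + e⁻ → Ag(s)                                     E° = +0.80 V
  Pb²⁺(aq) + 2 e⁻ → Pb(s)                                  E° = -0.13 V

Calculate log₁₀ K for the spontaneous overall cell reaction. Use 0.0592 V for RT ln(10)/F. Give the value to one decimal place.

31.4

Cathode: Ag⁺/Ag; anode: Pb²⁺/Pb. E°cell = +0.93 V, n = 2.
log K = nE°cell / 0.0592 = (2)(+0.93) / 0.0592 = 31.4.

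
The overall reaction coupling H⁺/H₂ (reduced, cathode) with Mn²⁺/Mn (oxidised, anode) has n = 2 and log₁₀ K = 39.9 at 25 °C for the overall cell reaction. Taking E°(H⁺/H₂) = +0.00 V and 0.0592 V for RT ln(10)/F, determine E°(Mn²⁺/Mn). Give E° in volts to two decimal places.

-1.18 V

E°cell = (0.0592/n)·log K = (0.0592/2)(39.9) = +1.181 V.
Since H⁺/H₂ is the cathode and Mn²⁺/Mn the anode, E°cell = E°(H⁺/H₂) − E°(Mn²⁺/Mn).
So E°(Mn²⁺/Mn) = E°(H⁺/H₂) − E°cell = (+0.00) − (+1.181) = -1.18 V.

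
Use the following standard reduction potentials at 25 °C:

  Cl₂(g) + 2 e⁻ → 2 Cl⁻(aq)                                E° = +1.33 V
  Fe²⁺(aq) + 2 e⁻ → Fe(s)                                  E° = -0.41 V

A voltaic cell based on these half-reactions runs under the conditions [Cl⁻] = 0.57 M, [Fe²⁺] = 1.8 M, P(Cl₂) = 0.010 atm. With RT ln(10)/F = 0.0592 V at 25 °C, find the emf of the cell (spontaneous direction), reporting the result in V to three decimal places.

Cl₂/Cl⁻ is the cathode (higher E°), Fe²⁺/Fe the anode: E°cell = +1.33 − (-0.41) = +1.74 V, n = 2.
Overall: Cl₂(g) + Fe(s) → 2 Cl⁻(aq) + Fe²⁺(aq)
Q = [Cl⁻]^2·[Fe²⁺] / (P(Cl₂)); log Q = 1.767.
E = E° − (0.0592/n) log Q = +1.74 − (0.0592/2)(1.767) = +1.688 V.

+1.688 V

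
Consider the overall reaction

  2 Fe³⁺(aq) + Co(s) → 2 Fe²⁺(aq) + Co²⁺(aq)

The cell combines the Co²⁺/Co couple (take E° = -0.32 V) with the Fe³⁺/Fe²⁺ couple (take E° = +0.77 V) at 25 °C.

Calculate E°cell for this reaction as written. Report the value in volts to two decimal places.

The Fe³⁺/Fe²⁺ couple has the higher reduction potential, so it is the cathode; Co²⁺/Co is oxidised at the anode.
E°cell = E°(cathode) − E°(anode) = (+0.77) − (-0.32) = +1.09 V.

+1.09 V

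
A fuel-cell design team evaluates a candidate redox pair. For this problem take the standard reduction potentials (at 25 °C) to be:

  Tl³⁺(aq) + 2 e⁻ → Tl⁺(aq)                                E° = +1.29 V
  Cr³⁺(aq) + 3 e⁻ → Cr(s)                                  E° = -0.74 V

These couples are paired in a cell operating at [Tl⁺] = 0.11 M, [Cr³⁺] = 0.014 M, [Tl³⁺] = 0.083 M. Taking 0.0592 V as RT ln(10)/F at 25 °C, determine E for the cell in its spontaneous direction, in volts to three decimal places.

+2.063 V

Tl³⁺/Tl⁺ is the cathode (higher E°), Cr³⁺/Cr the anode: E°cell = +1.29 − (-0.74) = +2.03 V, n = 6.
Overall: 3 Tl³⁺(aq) + 2 Cr(s) → 3 Tl⁺(aq) + 2 Cr³⁺(aq)
Q = [Tl⁺]^3·[Cr³⁺]^2 / ([Tl³⁺]^3); log Q = -3.341.
E = E° − (0.0592/n) log Q = +2.03 − (0.0592/6)(-3.341) = +2.063 V.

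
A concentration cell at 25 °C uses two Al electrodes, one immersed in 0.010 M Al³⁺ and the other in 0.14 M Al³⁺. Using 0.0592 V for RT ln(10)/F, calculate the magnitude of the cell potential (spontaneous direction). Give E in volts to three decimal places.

+0.023 V

For a concentration cell E°cell = 0. The 0.14 M side is the cathode (reduction is favoured where [Al³⁺] is higher).
With n = 3, E = −(0.0592/3) log([Al³⁺]ₐₙ/[Al³⁺]꜀ₐₜ) = −(0.0592/3) log(0.01/0.14) = −(0.0592/3)(-1.146) = +0.023 V.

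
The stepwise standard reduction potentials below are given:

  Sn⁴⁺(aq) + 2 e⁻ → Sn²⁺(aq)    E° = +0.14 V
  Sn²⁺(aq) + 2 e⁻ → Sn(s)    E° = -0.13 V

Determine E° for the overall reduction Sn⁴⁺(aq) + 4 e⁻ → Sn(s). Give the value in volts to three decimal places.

+0.005 V

Standard free energies of sequential steps add: ΔG°₃ = ΔG°₁ + ΔG°₂, so n₃E°₃ = n₁E°₁ + n₂E°₂.
E°₃ = (2×+0.14 + 2×-0.13) / 4 = (+0.020) / 4 = +0.005 V.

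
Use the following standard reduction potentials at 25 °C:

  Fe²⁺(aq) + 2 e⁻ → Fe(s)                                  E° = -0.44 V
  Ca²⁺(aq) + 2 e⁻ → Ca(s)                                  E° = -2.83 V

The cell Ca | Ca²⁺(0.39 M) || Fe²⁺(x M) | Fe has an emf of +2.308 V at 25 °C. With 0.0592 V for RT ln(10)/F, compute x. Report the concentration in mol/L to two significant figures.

0.00066 M

Fe²⁺/Fe is the cathode, Ca²⁺/Ca the anode: E°cell = +2.39 V, n = 2.
Overall reaction: Fe²⁺(aq) + Ca(s) → Fe(s) + Ca²⁺(aq); Q = [Ca²⁺]^1/[Fe²⁺]^1.
From E = E° − (0.0592/n) log Q: log Q = (E° − E)·n/0.0592 = (+2.39 − (+2.308))·2/0.0592 = 2.7703.
So 1·log[Fe²⁺] = 1·log(0.39) − log Q = -0.4089 − (2.7703) = -3.1792; [Fe²⁺] = 10^(-3.1792) ≈ 0.00066 M.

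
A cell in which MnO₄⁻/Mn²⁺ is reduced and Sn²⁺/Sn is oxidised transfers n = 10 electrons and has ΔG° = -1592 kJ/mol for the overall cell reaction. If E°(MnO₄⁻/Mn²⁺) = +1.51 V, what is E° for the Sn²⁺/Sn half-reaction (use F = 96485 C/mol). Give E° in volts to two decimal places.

-0.14 V

E°cell = −ΔG°/(nF) = −(-1592×10³)/((10)(96485)) = +1.650 V.
Since MnO₄⁻/Mn²⁺ is the cathode and Sn²⁺/Sn the anode, E°cell = E°(MnO₄⁻/Mn²⁺) − E°(Sn²⁺/Sn).
So E°(Sn²⁺/Sn) = E°(MnO₄⁻/Mn²⁺) − E°cell = (+1.51) − (+1.650) = -0.14 V.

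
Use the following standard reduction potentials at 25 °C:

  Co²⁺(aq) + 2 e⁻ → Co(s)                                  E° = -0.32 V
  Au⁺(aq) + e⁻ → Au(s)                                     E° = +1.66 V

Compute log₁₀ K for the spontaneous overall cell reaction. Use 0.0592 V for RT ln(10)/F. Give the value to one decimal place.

66.9

Cathode: Au⁺/Au; anode: Co²⁺/Co. E°cell = +1.98 V, n = 2.
log K = nE°cell / 0.0592 = (2)(+1.98) / 0.0592 = 66.9.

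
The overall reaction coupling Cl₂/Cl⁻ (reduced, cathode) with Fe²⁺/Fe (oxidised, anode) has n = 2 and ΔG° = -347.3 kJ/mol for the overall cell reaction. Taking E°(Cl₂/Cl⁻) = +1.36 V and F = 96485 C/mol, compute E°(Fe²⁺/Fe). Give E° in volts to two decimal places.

-0.44 V

E°cell = −ΔG°/(nF) = −(-347.3×10³)/((2)(96485)) = +1.800 V.
Since Cl₂/Cl⁻ is the cathode and Fe²⁺/Fe the anode, E°cell = E°(Cl₂/Cl⁻) − E°(Fe²⁺/Fe).
So E°(Fe²⁺/Fe) = E°(Cl₂/Cl⁻) − E°cell = (+1.36) − (+1.800) = -0.44 V.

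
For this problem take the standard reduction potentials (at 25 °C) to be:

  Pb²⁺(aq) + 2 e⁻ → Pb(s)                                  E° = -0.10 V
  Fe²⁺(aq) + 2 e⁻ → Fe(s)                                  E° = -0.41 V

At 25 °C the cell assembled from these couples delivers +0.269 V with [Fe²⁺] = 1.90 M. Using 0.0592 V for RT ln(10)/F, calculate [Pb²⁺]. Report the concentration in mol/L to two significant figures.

Pb²⁺/Pb is the cathode, Fe²⁺/Fe the anode: E°cell = +0.31 V, n = 2.
Overall reaction: Pb²⁺(aq) + Fe(s) → Pb(s) + Fe²⁺(aq); Q = [Fe²⁺]^1/[Pb²⁺]^1.
From E = E° − (0.0592/n) log Q: log Q = (E° − E)·n/0.0592 = (+0.31 − (+0.269))·2/0.0592 = 1.3851.
So 1·log[Pb²⁺] = 1·log(1.9) − log Q = 0.2788 − (1.3851) = -1.1063; [Pb²⁺] = 10^(-1.1063) ≈ 0.078 M.

0.078 M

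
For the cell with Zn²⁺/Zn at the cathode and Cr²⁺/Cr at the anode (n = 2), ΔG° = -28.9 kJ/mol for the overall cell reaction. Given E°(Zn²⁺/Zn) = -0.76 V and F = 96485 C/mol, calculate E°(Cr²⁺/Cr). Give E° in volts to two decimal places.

-0.91 V

E°cell = −ΔG°/(nF) = −(-28.9×10³)/((2)(96485)) = +0.150 V.
Since Zn²⁺/Zn is the cathode and Cr²⁺/Cr the anode, E°cell = E°(Zn²⁺/Zn) − E°(Cr²⁺/Cr).
So E°(Cr²⁺/Cr) = E°(Zn²⁺/Zn) − E°cell = (-0.76) − (+0.150) = -0.91 V.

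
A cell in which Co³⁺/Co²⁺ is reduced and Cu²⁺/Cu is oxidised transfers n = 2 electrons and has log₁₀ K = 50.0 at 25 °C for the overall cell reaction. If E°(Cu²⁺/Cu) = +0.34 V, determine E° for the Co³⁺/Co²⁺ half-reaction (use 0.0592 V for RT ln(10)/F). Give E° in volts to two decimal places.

+1.82 V

E°cell = (0.0592/n)·log K = (0.0592/2)(50.0) = +1.480 V.
Since Co³⁺/Co²⁺ is the cathode and Cu²⁺/Cu the anode, E°cell = E°(Co³⁺/Co²⁺) − E°(Cu²⁺/Cu).
So E°(Co³⁺/Co²⁺) = E°cell + E°(Cu²⁺/Cu) = +1.480 + (+0.34) = +1.82 V.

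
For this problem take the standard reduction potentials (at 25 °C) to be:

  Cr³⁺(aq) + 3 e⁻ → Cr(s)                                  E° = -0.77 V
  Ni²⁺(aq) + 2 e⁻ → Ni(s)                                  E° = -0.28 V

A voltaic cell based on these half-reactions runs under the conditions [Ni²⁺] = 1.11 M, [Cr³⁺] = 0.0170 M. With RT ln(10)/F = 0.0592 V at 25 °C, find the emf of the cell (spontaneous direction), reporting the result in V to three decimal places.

+0.526 V

Ni²⁺/Ni is the cathode (higher E°), Cr³⁺/Cr the anode: E°cell = -0.28 − (-0.77) = +0.49 V, n = 6.
Overall: 3 Ni²⁺(aq) + 2 Cr(s) → 3 Ni(s) + 2 Cr³⁺(aq)
Q = [Cr³⁺]^2 / ([Ni²⁺]^3); log Q = -3.675.
E = E° − (0.0592/n) log Q = +0.49 − (0.0592/6)(-3.675) = +0.526 V.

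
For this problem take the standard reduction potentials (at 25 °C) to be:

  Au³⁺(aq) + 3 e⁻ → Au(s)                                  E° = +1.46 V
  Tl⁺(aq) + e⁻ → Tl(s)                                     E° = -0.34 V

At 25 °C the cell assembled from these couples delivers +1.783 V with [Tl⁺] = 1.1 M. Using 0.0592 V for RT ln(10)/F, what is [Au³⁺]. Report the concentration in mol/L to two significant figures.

Au³⁺/Au is the cathode, Tl⁺/Tl the anode: E°cell = +1.80 V, n = 3.
Overall reaction: Au³⁺(aq) + 3 Tl(s) → Au(s) + 3 Tl⁺(aq); Q = [Tl⁺]^3/[Au³⁺]^1.
From E = E° − (0.0592/n) log Q: log Q = (E° − E)·n/0.0592 = (+1.80 − (+1.783))·3/0.0592 = 0.8615.
So 1·log[Au³⁺] = 3·log(1.1) − log Q = 0.1242 − (0.8615) = -0.7373; [Au³⁺] = 10^(-0.7373) ≈ 0.18 M.

0.18 M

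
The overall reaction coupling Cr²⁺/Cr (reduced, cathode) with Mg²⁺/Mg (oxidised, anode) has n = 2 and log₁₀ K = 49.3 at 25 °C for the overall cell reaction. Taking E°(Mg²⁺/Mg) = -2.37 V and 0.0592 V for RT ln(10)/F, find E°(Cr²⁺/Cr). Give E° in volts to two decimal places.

-0.91 V

E°cell = (0.0592/n)·log K = (0.0592/2)(49.3) = +1.459 V.
Since Cr²⁺/Cr is the cathode and Mg²⁺/Mg the anode, E°cell = E°(Cr²⁺/Cr) − E°(Mg²⁺/Mg).
So E°(Cr²⁺/Cr) = E°cell + E°(Mg²⁺/Mg) = +1.459 + (-2.37) = -0.91 V.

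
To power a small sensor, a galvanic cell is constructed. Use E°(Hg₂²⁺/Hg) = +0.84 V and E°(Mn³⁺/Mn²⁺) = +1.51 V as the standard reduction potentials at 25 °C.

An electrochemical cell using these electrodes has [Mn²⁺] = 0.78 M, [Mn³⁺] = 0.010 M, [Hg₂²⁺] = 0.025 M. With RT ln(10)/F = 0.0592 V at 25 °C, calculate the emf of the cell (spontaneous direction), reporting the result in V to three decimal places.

+0.605 V

Mn³⁺/Mn²⁺ is the cathode (higher E°), Hg₂²⁺/Hg the anode: E°cell = +1.51 − (+0.84) = +0.67 V, n = 2.
Overall: 2 Mn³⁺(aq) + 2 Hg(l) → 2 Mn²⁺(aq) + Hg₂²⁺(aq)
Q = [Mn²⁺]^2·[Hg₂²⁺] / ([Mn³⁺]^2); log Q = 2.182.
E = E° − (0.0592/n) log Q = +0.67 − (0.0592/2)(2.182) = +0.605 V.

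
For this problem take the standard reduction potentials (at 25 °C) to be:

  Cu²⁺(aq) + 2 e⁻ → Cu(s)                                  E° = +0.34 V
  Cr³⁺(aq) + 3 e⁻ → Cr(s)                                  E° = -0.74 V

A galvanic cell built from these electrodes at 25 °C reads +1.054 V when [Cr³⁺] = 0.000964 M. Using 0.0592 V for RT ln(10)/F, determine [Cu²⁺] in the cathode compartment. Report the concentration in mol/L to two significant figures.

Cu²⁺/Cu is the cathode, Cr³⁺/Cr the anode: E°cell = +1.08 V, n = 6.
Overall reaction: 3 Cu²⁺(aq) + 2 Cr(s) → 3 Cu(s) + 2 Cr³⁺(aq); Q = [Cr³⁺]^2/[Cu²⁺]^3.
From E = E° − (0.0592/n) log Q: log Q = (E° − E)·n/0.0592 = (+1.08 − (+1.054))·6/0.0592 = 2.6351.
So 3·log[Cu²⁺] = 2·log(0.000964) − log Q = -6.0318 − (2.6351) = -8.6669; log[Cu²⁺] = -8.6669 / 3 = -2.8890; [Cu²⁺] = 10^(-2.8890) ≈ 0.0013 M.

0.0013 M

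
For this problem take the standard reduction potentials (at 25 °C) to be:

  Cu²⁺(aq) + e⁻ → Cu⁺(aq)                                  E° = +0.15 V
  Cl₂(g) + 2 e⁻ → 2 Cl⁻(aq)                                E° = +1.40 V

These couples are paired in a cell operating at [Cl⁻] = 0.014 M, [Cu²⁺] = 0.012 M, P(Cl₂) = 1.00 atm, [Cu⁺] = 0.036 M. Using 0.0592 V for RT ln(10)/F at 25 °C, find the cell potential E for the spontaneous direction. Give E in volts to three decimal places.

+1.388 V

Cl₂/Cl⁻ is the cathode (higher E°), Cu²⁺/Cu⁺ the anode: E°cell = +1.40 − (+0.15) = +1.25 V, n = 2.
Overall: Cl₂(g) + 2 Cu⁺(aq) → 2 Cl⁻(aq) + 2 Cu²⁺(aq)
Q = [Cl⁻]^2·[Cu²⁺]^2 / (P(Cl₂)·[Cu⁺]^2); log Q = -4.662.
E = E° − (0.0592/n) log Q = +1.25 − (0.0592/2)(-4.662) = +1.388 V.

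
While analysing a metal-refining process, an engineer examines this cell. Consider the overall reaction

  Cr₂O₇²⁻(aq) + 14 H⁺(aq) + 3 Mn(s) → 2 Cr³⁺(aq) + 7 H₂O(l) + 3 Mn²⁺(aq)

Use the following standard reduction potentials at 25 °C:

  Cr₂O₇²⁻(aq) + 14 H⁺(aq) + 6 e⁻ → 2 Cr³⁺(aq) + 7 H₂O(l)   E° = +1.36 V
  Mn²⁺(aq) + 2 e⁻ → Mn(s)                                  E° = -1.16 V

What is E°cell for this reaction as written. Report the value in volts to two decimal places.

The Cr₂O₇²⁻/Cr³⁺ couple has the higher reduction potential, so it is the cathode; Mn²⁺/Mn is oxidised at the anode.
E°cell = E°(cathode) − E°(anode) = (+1.36) − (-1.16) = +2.52 V.

+2.52 V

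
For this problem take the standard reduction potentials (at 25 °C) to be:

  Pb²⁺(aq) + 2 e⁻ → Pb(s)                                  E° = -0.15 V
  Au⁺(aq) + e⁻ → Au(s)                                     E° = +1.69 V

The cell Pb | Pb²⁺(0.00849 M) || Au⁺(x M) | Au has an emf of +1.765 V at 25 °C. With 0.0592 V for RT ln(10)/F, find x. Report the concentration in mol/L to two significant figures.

Au⁺/Au is the cathode, Pb²⁺/Pb the anode: E°cell = +1.84 V, n = 2.
Overall reaction: 2 Au⁺(aq) + Pb(s) → 2 Au(s) + Pb²⁺(aq); Q = [Pb²⁺]^1/[Au⁺]^2.
From E = E° − (0.0592/n) log Q: log Q = (E° − E)·n/0.0592 = (+1.84 − (+1.765))·2/0.0592 = 2.5338.
So 2·log[Au⁺] = 1·log(0.00849) − log Q = -2.0711 − (2.5338) = -4.6049; log[Au⁺] = -4.6049 / 2 = -2.3024; [Au⁺] = 10^(-2.3024) ≈ 0.0050 M.

0.0050 M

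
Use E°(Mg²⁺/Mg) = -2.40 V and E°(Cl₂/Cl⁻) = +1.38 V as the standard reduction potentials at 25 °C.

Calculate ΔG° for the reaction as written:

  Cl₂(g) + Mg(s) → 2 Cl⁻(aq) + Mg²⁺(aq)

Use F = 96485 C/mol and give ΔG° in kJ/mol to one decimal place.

-729.4 kJ/mol

As written, Cl₂/Cl⁻ is reduced (cathode) and Mg²⁺/Mg is oxidised (anode), so E°cell = (+1.38) − (-2.40) = +3.78 V.
Balancing electrons gives n = 2.
ΔG° = −nFE° = −(2)(96485)(+3.78) = -729,427 J = -729.4 kJ/mol.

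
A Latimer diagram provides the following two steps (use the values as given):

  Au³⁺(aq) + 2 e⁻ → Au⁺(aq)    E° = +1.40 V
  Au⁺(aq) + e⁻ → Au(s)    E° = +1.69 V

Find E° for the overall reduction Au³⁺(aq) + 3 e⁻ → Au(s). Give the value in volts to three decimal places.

Since ΔG° = −nFE° is additive over sequential reductions, n₃E°₃ = n₁E°₁ + n₂E°₂.
E°₃ = (2×+1.40 + 1×+1.69) / 3 = (+4.490) / 3 = +1.497 V.

+1.497 V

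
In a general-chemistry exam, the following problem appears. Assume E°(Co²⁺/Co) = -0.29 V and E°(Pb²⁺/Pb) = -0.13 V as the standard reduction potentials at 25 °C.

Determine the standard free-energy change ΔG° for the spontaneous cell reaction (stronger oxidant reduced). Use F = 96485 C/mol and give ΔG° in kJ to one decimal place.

-30.9 kJ

Pb²⁺/Pb (E° = -0.13 V) is the cathode; Co²⁺/Co (E° = -0.29 V) is the anode, so E°cell = +0.16 V.
Balancing electrons gives n = 2 (lcm of 2 and 2).
ΔG° = −nFE° = −(2)(96485)(+0.16) = -30,875 J = -30.9 kJ.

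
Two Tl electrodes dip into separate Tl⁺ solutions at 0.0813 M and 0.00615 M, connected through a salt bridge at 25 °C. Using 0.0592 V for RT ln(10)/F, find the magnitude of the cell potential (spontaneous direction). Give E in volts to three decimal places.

+0.066 V

For a concentration cell E°cell = 0. The 0.0813 M side is the cathode (reduction is favoured where [Tl⁺] is higher).
With n = 1, E = −(0.0592/1) log([Tl⁺]ₐₙ/[Tl⁺]꜀ₐₜ) = −(0.0592/1) log(0.00615/0.0813) = −(0.0592/1)(-1.121) = +0.066 V.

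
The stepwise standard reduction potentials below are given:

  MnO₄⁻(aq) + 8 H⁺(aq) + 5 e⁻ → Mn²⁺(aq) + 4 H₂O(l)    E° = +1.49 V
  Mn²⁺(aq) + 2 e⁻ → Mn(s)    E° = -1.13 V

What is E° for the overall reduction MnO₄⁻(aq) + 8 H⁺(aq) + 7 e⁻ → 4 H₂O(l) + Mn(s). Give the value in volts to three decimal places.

Since ΔG° = −nFE° is additive over sequential reductions, n₃E°₃ = n₁E°₁ + n₂E°₂.
E°₃ = (5×+1.49 + 2×-1.13) / 7 = (+5.190) / 7 = +0.741 V.

+0.741 V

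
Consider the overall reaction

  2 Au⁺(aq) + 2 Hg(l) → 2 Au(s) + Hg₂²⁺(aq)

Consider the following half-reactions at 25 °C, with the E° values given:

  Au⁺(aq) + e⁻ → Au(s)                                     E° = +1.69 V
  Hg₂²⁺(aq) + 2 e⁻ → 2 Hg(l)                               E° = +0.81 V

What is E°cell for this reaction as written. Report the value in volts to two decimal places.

+0.88 V

The Au⁺/Au couple has the higher reduction potential, so it is the cathode; Hg₂²⁺/Hg is oxidised at the anode.
E°cell = E°(cathode) − E°(anode) = (+1.69) − (+0.81) = +0.88 V.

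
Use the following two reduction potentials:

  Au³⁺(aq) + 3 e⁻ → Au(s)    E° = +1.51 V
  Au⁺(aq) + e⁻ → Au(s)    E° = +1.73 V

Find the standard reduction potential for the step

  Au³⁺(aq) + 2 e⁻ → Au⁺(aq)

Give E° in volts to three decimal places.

Sequential free energies add, so n₃E°₃ = n₁E°₁ + n₂E°₂.
With n₃ = 3, and the known step contributing 1×(+1.73) V, the unknown satisfies 2·E° = 3×(+1.51) − 1×(+1.73) = +2.800.
E° = +2.800 / 2 = +1.400 V.

+1.400 V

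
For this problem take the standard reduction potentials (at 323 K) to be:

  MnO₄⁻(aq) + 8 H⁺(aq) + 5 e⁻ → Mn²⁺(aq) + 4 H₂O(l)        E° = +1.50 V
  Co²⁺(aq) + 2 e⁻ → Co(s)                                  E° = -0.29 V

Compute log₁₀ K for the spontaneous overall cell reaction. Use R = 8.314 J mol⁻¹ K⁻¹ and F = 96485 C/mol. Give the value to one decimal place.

Cathode: MnO₄⁻/Mn²⁺; anode: Co²⁺/Co. E°cell = (+1.50) − (-0.29) = +1.79 V, with n = 10.
ΔG° = −nFE° = −RT ln K, so ln K = nFE°/(RT) = (10)(96485)(+1.79) / ((8.314)(323)) = 643.132.
log₁₀ K = 643.132 / ln 10 = 279.3.

279.3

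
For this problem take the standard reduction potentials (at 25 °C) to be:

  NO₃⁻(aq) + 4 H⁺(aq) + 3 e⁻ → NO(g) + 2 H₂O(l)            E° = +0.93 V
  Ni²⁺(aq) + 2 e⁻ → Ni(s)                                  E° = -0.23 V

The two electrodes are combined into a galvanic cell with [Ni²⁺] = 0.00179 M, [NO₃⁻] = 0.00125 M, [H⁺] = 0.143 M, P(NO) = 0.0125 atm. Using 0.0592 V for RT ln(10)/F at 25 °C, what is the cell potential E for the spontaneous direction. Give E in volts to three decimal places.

NO₃⁻/NO is the cathode (higher E°), Ni²⁺/Ni the anode: E°cell = +0.93 − (-0.23) = +1.16 V, n = 6.
Overall: 2 NO₃⁻(aq) + 8 H⁺(aq) + 3 Ni(s) → 2 NO(g) + 4 H₂O(l) + 3 Ni²⁺(aq)
Q = P(NO)^2·[Ni²⁺]^3 / ([NO₃⁻]^2·[H⁺]^8); log Q = 0.516.
E = E° − (0.0592/n) log Q = +1.16 − (0.0592/6)(0.516) = +1.155 V.

+1.155 V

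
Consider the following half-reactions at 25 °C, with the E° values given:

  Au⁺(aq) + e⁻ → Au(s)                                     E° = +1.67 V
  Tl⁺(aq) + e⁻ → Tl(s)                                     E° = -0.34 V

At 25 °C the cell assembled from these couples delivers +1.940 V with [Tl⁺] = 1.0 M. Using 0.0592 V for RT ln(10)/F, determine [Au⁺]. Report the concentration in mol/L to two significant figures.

0.066 M

Au⁺/Au is the cathode, Tl⁺/Tl the anode: E°cell = +2.01 V, n = 1.
Overall reaction: Au⁺(aq) + Tl(s) → Au(s) + Tl⁺(aq); Q = [Tl⁺]^1/[Au⁺]^1.
From E = E° − (0.0592/n) log Q: log Q = (E° − E)·n/0.0592 = (+2.01 − (+1.940))·1/0.0592 = 1.1824.
So 1·log[Au⁺] = 1·log(1) − log Q = 0.0000 − (1.1824) = -1.1824; [Au⁺] = 10^(-1.1824) ≈ 0.066 M.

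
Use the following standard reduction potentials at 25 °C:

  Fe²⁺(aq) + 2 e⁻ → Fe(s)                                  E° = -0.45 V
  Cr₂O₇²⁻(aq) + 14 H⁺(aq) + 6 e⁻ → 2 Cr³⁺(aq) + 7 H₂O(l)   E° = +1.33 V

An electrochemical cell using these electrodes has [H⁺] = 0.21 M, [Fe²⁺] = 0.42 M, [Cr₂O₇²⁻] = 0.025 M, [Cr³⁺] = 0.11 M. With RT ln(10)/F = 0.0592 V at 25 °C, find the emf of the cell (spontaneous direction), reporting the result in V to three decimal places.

Cr₂O₇²⁻/Cr³⁺ is the cathode (higher E°), Fe²⁺/Fe the anode: E°cell = +1.33 − (-0.45) = +1.78 V, n = 6.
Overall: Cr₂O₇²⁻(aq) + 14 H⁺(aq) + 3 Fe(s) → 2 Cr³⁺(aq) + 7 H₂O(l) + 3 Fe²⁺(aq)
Q = [Cr³⁺]^2·[Fe²⁺]^3 / ([Cr₂O₇²⁻]·[H⁺]^14); log Q = 8.044.
E = E° − (0.0592/n) log Q = +1.78 − (0.0592/6)(8.044) = +1.701 V.

+1.701 V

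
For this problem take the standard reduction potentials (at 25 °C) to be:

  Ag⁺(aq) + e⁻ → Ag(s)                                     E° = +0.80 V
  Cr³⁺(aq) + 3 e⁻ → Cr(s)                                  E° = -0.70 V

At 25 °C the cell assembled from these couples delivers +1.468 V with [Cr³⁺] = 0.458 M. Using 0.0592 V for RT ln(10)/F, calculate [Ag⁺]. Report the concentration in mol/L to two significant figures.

Ag⁺/Ag is the cathode, Cr³⁺/Cr the anode: E°cell = +1.50 V, n = 3.
Overall reaction: 3 Ag⁺(aq) + Cr(s) → 3 Ag(s) + Cr³⁺(aq); Q = [Cr³⁺]^1/[Ag⁺]^3.
From E = E° − (0.0592/n) log Q: log Q = (E° − E)·n/0.0592 = (+1.50 − (+1.468))·3/0.0592 = 1.6216.
So 3·log[Ag⁺] = 1·log(0.458) − log Q = -0.3391 − (1.6216) = -1.9607; log[Ag⁺] = -1.9607 / 3 = -0.6536; [Ag⁺] = 10^(-0.6536) ≈ 0.22 M.

0.22 M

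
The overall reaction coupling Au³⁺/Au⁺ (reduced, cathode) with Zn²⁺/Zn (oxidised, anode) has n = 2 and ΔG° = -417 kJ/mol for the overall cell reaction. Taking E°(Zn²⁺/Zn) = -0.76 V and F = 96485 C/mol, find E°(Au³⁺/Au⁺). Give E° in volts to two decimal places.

E°cell = −ΔG°/(nF) = −(-417×10³)/((2)(96485)) = +2.161 V.
Since Au³⁺/Au⁺ is the cathode and Zn²⁺/Zn the anode, E°cell = E°(Au³⁺/Au⁺) − E°(Zn²⁺/Zn).
So E°(Au³⁺/Au⁺) = E°cell + E°(Zn²⁺/Zn) = +2.161 + (-0.76) = +1.40 V.

+1.40 V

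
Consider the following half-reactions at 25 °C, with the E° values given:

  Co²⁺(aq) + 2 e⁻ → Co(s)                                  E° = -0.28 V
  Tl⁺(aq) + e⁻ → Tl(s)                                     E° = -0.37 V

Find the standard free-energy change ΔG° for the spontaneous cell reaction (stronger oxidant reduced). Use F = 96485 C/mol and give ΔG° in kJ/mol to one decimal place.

-17.4 kJ/mol

Co²⁺/Co (E° = -0.28 V) is the cathode; Tl⁺/Tl (E° = -0.37 V) is the anode, so E°cell = +0.09 V.
Balancing electrons gives n = 2 (lcm of 2 and 1).
ΔG° = −nFE° = −(2)(96485)(+0.09) = -17,367 J = -17.4 kJ/mol.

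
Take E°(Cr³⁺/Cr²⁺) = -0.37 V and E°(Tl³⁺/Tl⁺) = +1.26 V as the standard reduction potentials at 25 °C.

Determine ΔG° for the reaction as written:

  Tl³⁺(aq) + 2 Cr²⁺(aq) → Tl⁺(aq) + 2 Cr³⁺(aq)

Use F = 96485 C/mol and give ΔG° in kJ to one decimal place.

As written, Tl³⁺/Tl⁺ is reduced (cathode) and Cr³⁺/Cr²⁺ is oxidised (anode), so E°cell = (+1.26) − (-0.37) = +1.63 V.
Balancing electrons gives n = 2.
ΔG° = −nFE° = −(2)(96485)(+1.63) = -314,541 J = -314.5 kJ.

-314.5 kJ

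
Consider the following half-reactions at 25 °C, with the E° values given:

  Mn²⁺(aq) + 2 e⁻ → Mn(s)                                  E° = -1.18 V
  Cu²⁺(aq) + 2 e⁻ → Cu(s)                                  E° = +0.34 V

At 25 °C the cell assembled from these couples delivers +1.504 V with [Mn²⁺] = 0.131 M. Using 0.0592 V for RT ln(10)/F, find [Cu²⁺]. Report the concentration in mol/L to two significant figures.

Cu²⁺/Cu is the cathode, Mn²⁺/Mn the anode: E°cell = +1.52 V, n = 2.
Overall reaction: Cu²⁺(aq) + Mn(s) → Cu(s) + Mn²⁺(aq); Q = [Mn²⁺]^1/[Cu²⁺]^1.
From E = E° − (0.0592/n) log Q: log Q = (E° − E)·n/0.0592 = (+1.52 − (+1.504))·2/0.0592 = 0.5405.
So 1·log[Cu²⁺] = 1·log(0.131) − log Q = -0.8827 − (0.5405) = -1.4232; [Cu²⁺] = 10^(-1.4232) ≈ 0.038 M.

0.038 M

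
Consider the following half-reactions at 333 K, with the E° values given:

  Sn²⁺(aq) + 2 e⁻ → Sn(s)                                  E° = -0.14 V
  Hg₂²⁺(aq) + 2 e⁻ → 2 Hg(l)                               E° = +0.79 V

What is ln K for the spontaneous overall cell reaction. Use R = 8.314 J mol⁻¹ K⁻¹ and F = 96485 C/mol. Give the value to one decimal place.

64.8

Cathode: Hg₂²⁺/Hg; anode: Sn²⁺/Sn. E°cell = (+0.79) − (-0.14) = +0.93 V, with n = 2.
ΔG° = −nFE° = −RT ln K, so ln K = nFE°/(RT) = (2)(96485)(+0.93) / ((8.314)(333)) = 64.821.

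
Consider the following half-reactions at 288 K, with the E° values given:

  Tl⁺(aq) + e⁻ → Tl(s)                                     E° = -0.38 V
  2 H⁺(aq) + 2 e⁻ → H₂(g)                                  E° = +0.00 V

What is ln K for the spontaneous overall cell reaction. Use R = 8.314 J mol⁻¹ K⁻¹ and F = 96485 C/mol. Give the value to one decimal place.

Cathode: H⁺/H₂; anode: Tl⁺/Tl. E°cell = (+0.00) − (-0.38) = +0.38 V, with n = 2.
ΔG° = −nFE° = −RT ln K, so ln K = nFE°/(RT) = (2)(96485)(+0.38) / ((8.314)(288)) = 30.625.

30.6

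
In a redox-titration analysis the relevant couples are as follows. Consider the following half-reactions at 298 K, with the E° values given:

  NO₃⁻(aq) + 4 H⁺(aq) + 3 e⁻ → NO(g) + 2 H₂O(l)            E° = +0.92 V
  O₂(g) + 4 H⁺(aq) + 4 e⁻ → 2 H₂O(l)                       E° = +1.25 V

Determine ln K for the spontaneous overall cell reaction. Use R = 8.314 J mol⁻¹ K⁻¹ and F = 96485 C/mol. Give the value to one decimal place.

154.2

Cathode: O₂/H₂O; anode: NO₃⁻/NO. E°cell = (+1.25) − (+0.92) = +0.33 V, with n = 12.
ΔG° = −nFE° = −RT ln K, so ln K = nFE°/(RT) = (12)(96485)(+0.33) / ((8.314)(298)) = 154.216.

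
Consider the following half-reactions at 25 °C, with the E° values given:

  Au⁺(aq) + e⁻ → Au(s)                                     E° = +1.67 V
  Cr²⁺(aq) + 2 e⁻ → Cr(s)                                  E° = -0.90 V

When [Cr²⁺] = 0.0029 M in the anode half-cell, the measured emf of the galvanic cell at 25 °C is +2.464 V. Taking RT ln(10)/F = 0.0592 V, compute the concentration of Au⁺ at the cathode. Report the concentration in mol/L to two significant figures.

Au⁺/Au is the cathode, Cr²⁺/Cr the anode: E°cell = +2.57 V, n = 2.
Overall reaction: 2 Au⁺(aq) + Cr(s) → 2 Au(s) + Cr²⁺(aq); Q = [Cr²⁺]^1/[Au⁺]^2.
From E = E° − (0.0592/n) log Q: log Q = (E° − E)·n/0.0592 = (+2.57 − (+2.464))·2/0.0592 = 3.5811.
So 2·log[Au⁺] = 1·log(0.0029) − log Q = -2.5376 − (3.5811) = -6.1187; log[Au⁺] = -6.1187 / 2 = -3.0593; [Au⁺] = 10^(-3.0593) ≈ 0.00087 M.

0.00087 M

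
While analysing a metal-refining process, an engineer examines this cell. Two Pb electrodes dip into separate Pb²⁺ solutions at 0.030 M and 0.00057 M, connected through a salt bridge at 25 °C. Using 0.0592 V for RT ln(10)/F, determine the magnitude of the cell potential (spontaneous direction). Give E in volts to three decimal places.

+0.051 V

For a concentration cell E°cell = 0. The 0.030 M side is the cathode (reduction is favoured where [Pb²⁺] is higher).
With n = 2, E = −(0.0592/2) log([Pb²⁺]ₐₙ/[Pb²⁺]꜀ₐₜ) = −(0.0592/2) log(0.00057/0.03) = −(0.0592/2)(-1.721) = +0.051 V.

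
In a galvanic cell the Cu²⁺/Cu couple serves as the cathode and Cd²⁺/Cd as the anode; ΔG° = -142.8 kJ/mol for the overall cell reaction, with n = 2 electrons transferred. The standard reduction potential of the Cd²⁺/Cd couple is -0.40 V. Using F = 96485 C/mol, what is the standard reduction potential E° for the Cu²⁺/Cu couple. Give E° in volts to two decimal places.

E°cell = −ΔG°/(nF) = −(-142.8×10³)/((2)(96485)) = +0.740 V.
Since Cu²⁺/Cu is the cathode and Cd²⁺/Cd the anode, E°cell = E°(Cu²⁺/Cu) − E°(Cd²⁺/Cd).
So E°(Cu²⁺/Cu) = E°cell + E°(Cd²⁺/Cd) = +0.740 + (-0.40) = +0.34 V.

+0.34 V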